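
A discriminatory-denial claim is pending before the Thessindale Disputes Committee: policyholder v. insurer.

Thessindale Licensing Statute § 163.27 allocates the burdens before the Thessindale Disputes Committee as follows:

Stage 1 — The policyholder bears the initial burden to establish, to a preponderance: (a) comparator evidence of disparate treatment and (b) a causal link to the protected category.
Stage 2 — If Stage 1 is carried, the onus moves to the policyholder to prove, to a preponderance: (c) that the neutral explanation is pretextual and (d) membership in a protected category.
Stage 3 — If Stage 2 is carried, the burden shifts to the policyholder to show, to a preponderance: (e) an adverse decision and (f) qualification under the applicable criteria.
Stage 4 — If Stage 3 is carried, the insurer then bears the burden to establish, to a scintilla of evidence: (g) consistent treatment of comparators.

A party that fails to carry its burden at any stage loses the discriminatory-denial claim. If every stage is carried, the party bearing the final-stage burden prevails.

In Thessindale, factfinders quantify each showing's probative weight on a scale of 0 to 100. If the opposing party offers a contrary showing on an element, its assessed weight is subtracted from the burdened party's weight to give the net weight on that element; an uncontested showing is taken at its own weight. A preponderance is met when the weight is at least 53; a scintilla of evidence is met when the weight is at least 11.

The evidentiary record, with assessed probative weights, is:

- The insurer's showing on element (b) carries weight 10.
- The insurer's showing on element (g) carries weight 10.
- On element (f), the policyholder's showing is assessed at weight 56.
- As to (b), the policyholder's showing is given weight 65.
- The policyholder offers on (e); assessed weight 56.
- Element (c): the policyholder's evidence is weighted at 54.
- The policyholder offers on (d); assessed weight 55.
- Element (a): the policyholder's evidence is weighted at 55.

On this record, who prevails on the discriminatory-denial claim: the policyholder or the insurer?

Stage 1 — burden on policyholder; standard: a preponderance (weight is at least 53).
    (a): 55 ≥ 53 [met]
    (b): 65 − 10 = 55 ≥ 53 [met]
  Stage 1 carried; the burden remains with the policyholder.
Stage 2 — burden on policyholder; standard: a preponderance (weight is at least 53).
    (c): 54 ≥ 53 [met]
    (d): 55 ≥ 53 [met]
  Stage 2 is satisfied; the policyholder continues to bear the burden.
Stage 3 — burden on policyholder; standard: a preponderance (weight is at least 53).
    (e): 56 ≥ 53 [met]
    (f): 56 ≥ 53 [met]
  The policyholder carries Stage 3; the insurer now bears the burden.
Stage 4 — burden on insurer; standard: a scintilla of evidence (weight is at least 11).
    (g): 10 < 11 [not met]
  Stage 4 not carried; the insurer fails its burden.
The analysis ends at Stage 4; the policyholder prevails.

policyholder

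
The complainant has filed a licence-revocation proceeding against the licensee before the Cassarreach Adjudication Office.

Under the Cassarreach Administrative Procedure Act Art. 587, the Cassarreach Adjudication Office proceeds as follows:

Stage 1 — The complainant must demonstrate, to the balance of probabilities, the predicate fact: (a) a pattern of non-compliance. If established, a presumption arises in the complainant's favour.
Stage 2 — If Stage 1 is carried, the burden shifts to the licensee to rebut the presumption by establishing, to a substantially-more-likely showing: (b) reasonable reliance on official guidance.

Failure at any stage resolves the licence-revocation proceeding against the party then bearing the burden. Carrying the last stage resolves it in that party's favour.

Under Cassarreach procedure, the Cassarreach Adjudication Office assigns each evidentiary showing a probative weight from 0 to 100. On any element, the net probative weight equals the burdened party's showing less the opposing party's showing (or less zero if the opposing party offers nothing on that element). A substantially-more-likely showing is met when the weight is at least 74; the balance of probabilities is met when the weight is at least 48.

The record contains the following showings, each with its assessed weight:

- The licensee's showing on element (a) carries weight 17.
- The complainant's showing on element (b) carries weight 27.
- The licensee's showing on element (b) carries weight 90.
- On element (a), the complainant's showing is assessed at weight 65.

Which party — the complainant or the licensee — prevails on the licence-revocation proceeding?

complainant

Stage 1 (complainant, the balance of probabilities, weight is at least 48): (a) net 65−17=48 ≥ 48 — meets.
  The complainant carries Stage 1; the licensee now bears the burden.
Stage 2 (licensee, a substantially-more-likely showing, weight is at least 74): (b) net 90−27=63 < 74 — fails.
  Stage 2 not carried; the licensee fails its burden.
The analysis ends at Stage 2; the complainant prevails.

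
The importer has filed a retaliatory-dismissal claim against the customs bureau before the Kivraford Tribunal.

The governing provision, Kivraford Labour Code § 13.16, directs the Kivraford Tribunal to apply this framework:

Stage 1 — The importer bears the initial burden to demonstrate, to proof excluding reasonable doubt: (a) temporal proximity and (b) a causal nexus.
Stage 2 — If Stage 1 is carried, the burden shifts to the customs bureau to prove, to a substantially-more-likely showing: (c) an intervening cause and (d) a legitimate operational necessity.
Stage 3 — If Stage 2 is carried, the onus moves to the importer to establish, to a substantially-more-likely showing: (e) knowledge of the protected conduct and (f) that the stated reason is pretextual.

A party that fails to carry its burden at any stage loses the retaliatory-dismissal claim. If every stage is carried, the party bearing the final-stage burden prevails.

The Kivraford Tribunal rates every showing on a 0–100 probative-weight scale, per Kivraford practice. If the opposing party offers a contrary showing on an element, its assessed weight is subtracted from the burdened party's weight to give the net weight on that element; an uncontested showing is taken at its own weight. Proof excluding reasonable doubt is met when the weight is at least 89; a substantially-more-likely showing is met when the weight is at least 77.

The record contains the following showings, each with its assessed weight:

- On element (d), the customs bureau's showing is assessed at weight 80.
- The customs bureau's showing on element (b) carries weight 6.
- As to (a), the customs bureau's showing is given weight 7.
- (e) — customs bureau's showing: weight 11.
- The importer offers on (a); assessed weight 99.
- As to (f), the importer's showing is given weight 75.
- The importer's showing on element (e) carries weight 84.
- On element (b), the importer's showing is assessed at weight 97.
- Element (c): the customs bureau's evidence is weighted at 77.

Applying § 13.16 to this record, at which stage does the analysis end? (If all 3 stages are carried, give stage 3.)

stage 3

At Stage 1 the importer must meet proof excluding reasonable doubt (weight is at least 89): on (a) the weight is 99 less the opposing 7 gives net 92, ≥ 89, so (a) meets the standard; on (b) the weight is 97 less the opposing 6 gives net 91, ≥ 89, so (b) meets the standard.
  All elements met. The burden passes to the customs bureau.
At Stage 2 the customs bureau must meet a substantially-more-likely showing (weight is at least 77): on (c) the weight is 77, ≥ 77, so (c) meets the standard; on (d) the weight is 80, which does reach 77, so (d) meets the standard.
  Stage 2 carried; the burden shifts to the importer.
At Stage 3 the importer must meet a substantially-more-likely showing (weight is at least 77): on (e) the weight is 84 less the opposing 11 gives net 73, < 77, so (e) does not meet the standard; on (f) the weight is 75, which does not reach 77, so (f) does not meet the standard.
  Not every element is met, so the importer fails to carry Stage 3.
So the customs bureau prevails.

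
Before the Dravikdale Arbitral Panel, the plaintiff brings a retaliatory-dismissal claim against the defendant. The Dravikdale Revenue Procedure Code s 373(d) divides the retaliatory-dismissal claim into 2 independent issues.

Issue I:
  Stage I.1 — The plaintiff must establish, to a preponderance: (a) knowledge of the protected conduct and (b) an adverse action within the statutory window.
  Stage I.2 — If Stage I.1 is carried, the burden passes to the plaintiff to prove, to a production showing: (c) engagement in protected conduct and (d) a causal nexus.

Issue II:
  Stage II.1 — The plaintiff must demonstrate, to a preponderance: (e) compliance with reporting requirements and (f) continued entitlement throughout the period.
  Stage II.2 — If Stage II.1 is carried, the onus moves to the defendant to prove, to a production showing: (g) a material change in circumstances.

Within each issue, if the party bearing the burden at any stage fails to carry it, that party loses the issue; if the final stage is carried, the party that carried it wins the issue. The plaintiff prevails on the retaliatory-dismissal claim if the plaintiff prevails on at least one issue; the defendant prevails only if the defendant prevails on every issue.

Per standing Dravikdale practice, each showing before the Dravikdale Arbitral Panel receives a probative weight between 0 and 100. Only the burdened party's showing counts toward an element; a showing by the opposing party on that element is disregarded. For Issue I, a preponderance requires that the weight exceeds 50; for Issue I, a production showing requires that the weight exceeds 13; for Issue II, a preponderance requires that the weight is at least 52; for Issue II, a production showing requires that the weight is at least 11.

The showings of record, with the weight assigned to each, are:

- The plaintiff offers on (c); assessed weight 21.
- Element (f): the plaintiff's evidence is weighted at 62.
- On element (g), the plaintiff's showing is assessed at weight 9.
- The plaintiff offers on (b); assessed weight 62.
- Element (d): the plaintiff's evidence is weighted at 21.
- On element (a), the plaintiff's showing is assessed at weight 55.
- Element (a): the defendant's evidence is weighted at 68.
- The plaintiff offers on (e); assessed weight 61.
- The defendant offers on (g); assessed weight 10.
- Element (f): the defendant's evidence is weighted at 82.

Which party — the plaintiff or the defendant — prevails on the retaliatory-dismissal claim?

— Issue I —
Stage I.1 — burden on plaintiff; standard: a preponderance (weight exceeds 50).
    (a): 55 (defendant's 68 disregarded) > 50 [met]
    (b): 62 > 50 [met]
  All elements met. The plaintiff retains the burden for Stage I.2.
Stage I.2 — burden on plaintiff; standard: a production showing (weight exceeds 13).
    (c): 21 > 13 [met]
    (d): 21 > 13 [met]
  The plaintiff carries the last stage.
With every stage satisfied, the plaintiff prevails on this issue.
— Issue II —
Stage II.1 (plaintiff, a preponderance, weight is at least 52): (e) 61 ≥ 52 — meets; (f) 62 (defendant's 82 disregarded) ≥ 52 — meets.
  Stage II.1 is satisfied; the onus moves to the defendant.
Stage II.2 (defendant, a production showing, weight is at least 11): (g) 10 (plaintiff's 9 disregarded) < 11 — fails.
  The defendant does not carry Stage II.2.
The plaintiff prevails on this issue.
Per-issue: Issue I → plaintiff; Issue II → plaintiff. The plaintiff must prevail on at least one issue; overall, the plaintiff prevails.

plaintiff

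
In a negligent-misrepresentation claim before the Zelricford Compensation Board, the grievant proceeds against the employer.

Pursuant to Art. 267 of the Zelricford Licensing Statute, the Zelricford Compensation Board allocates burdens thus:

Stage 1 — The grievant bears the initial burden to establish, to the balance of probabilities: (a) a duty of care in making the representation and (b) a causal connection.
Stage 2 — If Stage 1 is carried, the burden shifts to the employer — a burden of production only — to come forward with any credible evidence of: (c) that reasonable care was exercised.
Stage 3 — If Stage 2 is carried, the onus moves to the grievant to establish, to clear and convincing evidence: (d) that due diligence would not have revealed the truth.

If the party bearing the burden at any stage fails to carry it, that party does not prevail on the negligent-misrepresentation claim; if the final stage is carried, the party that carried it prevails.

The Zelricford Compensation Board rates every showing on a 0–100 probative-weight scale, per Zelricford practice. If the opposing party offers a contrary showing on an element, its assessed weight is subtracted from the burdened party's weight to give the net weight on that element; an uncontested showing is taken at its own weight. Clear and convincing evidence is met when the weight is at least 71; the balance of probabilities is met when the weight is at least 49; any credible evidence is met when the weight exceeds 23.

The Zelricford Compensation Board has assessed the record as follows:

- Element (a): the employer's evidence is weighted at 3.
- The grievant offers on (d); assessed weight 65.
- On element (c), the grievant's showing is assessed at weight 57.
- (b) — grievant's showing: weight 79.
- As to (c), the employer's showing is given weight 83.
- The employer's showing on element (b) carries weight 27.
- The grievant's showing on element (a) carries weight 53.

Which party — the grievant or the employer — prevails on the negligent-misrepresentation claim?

employer

Stage 1 — burden on grievant; standard: the balance of probabilities (weight is at least 49).
    (a): 53 − 3 = 50 ≥ 49 [met]
    (b): 79 − 27 = 52 ≥ 49 [met]
  The grievant carries Stage 1; the employer now bears the burden.
Stage 2 — burden on employer; standard: any credible evidence (weight exceeds 23).
    (c): 83 − 57 = 26 > 23 [met]
  The employer carries Stage 2; the grievant now bears the burden.
Stage 3 — burden on grievant; standard: clear and convincing evidence (weight is at least 71).
    (d): 65 < 71 [not met]
  Not every element is met, so the grievant fails to carry Stage 3.
So the employer prevails.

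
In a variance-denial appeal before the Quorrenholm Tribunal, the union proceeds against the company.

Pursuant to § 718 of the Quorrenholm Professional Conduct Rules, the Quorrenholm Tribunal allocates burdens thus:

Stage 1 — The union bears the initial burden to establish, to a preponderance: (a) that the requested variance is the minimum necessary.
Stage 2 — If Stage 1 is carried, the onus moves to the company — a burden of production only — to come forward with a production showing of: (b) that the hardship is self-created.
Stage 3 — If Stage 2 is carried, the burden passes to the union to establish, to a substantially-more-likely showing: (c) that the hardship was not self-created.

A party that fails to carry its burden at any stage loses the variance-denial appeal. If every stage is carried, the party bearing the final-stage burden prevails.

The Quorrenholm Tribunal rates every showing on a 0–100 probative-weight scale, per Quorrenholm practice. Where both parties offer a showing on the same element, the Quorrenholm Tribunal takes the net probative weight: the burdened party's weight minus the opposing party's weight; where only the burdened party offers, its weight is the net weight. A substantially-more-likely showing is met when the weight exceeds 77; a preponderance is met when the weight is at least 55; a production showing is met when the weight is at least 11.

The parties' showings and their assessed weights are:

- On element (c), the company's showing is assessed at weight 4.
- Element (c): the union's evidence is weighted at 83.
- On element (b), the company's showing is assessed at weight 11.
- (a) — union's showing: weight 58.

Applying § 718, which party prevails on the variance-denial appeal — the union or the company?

union

At Stage 1 the union must meet a preponderance (weight is at least 55): on (a) the weight is 58, ≥ 55, so (a) meets the standard.
  All elements met. The burden passes to the company.
At Stage 2 the company must meet a production showing (weight is at least 11): on (b) the weight is 11, ≥ 11, so (b) meets the standard.
  The company carries Stage 2; the union now bears the burden.
At Stage 3 the union must meet a substantially-more-likely showing (weight exceeds 77): on (c) the weight is 83 less the opposing 4 gives net 79, which does exceed 77, so (c) meets the standard.
  The union carries the last stage.
With every stage satisfied, the union prevails.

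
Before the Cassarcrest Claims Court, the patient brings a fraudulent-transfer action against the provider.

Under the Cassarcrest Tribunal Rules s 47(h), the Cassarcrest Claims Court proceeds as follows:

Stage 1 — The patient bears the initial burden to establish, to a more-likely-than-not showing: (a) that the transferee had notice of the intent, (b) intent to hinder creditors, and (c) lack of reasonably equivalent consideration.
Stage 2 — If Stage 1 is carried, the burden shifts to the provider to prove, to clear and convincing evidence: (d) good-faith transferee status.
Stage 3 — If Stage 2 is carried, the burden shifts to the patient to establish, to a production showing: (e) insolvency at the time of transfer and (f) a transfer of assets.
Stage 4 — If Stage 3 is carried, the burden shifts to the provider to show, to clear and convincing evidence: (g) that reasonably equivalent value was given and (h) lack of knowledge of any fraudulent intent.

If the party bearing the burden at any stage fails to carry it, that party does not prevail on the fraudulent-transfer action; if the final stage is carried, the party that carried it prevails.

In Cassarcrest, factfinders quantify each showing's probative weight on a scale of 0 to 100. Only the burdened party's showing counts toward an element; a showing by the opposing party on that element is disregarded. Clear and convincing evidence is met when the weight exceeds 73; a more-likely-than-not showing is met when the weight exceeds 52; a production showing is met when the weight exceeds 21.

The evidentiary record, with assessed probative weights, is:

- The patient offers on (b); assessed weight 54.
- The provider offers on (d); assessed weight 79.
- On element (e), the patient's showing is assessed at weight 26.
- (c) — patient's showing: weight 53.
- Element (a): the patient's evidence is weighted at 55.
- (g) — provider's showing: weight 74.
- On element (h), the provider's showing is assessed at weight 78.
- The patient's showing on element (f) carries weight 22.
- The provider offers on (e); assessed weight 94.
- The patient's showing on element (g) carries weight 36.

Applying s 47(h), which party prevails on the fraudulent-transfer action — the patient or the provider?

provider

At Stage 1 the patient must meet a more-likely-than-not showing (weight exceeds 52): on (a) the weight is 55, > 52, so (a) meets the standard; on (b) the weight is 54, > 52, so (b) meets the standard; on (c) the weight is 53, > 52, so (c) meets the standard.
  All elements met. The burden passes to the provider.
At Stage 2 the provider must meet clear and convincing evidence (weight exceeds 73): on (d) the weight is 79, which does exceed 73, so (d) meets the standard.
  The provider carries Stage 2; the patient now bears the burden.
At Stage 3 the patient must meet a production showing (weight exceeds 21): on (e) the weight is 26 (the provider's 94 is given no effect), which does exceed 21, so (e) meets the standard; on (f) the weight is 22, > 21, so (f) meets the standard.
  All elements met. The burden passes to the provider.
At Stage 4 the provider must meet clear and convincing evidence (weight exceeds 73): on (g) the weight is 74 (the patient's 36 is given no effect), which does exceed 73, so (g) meets the standard; on (h) the weight is 78, > 73, so (h) meets the standard.
  The provider carries the last stage.
With every stage satisfied, the provider prevails.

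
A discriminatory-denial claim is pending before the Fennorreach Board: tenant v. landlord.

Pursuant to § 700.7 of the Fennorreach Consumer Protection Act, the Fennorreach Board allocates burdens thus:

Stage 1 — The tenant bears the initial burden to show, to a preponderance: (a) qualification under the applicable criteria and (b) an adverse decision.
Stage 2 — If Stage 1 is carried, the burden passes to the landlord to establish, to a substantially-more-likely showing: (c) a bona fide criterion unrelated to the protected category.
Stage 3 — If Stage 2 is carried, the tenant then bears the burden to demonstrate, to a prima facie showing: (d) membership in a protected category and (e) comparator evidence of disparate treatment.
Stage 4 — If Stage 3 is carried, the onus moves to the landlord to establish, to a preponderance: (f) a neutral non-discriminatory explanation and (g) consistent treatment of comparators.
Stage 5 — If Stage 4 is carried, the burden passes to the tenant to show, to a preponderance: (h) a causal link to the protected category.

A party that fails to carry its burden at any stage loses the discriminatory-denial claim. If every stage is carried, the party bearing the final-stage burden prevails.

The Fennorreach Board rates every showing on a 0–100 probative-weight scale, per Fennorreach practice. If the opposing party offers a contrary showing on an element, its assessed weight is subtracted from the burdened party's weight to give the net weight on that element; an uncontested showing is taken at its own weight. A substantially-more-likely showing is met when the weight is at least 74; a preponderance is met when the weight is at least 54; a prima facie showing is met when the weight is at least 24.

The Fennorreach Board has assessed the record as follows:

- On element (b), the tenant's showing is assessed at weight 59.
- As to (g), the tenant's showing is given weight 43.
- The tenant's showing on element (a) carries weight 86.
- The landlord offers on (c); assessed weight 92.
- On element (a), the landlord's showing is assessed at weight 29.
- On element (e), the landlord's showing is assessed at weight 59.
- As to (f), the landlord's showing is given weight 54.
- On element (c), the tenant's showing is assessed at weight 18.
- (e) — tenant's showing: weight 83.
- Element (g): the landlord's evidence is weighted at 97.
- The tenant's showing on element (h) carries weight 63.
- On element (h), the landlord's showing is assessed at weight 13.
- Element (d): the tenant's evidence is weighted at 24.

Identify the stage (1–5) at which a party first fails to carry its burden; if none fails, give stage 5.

Stage 1 — burden on tenant; standard: a preponderance (weight is at least 54).
    (a): 86 − 29 = 57 ≥ 54 [met]
    (b): 59 ≥ 54 [met]
  Stage 1 carried; the burden shifts to the landlord.
Stage 2 — burden on landlord; standard: a substantially-more-likely showing (weight is at least 74).
    (c): 92 − 18 = 74 ≥ 74 [met]
  Stage 2 is satisfied; the onus moves to the tenant.
Stage 3 — burden on tenant; standard: a prima facie showing (weight is at least 24).
    (d): 24 ≥ 24 [met]
    (e): 83 − 59 = 24 ≥ 24 [met]
  Stage 3 carried; the burden shifts to the landlord.
Stage 4 — burden on landlord; standard: a preponderance (weight is at least 54).
    (f): 54 ≥ 54 [met]
    (g): 97 − 43 = 54 ≥ 54 [met]
  Stage 4 is satisfied; the onus moves to the tenant.
Stage 5 — burden on tenant; standard: a preponderance (weight is at least 54).
    (h): 63 − 13 = 50 < 54 [not met]
  The tenant does not carry Stage 5.
The landlord prevails.

stage 5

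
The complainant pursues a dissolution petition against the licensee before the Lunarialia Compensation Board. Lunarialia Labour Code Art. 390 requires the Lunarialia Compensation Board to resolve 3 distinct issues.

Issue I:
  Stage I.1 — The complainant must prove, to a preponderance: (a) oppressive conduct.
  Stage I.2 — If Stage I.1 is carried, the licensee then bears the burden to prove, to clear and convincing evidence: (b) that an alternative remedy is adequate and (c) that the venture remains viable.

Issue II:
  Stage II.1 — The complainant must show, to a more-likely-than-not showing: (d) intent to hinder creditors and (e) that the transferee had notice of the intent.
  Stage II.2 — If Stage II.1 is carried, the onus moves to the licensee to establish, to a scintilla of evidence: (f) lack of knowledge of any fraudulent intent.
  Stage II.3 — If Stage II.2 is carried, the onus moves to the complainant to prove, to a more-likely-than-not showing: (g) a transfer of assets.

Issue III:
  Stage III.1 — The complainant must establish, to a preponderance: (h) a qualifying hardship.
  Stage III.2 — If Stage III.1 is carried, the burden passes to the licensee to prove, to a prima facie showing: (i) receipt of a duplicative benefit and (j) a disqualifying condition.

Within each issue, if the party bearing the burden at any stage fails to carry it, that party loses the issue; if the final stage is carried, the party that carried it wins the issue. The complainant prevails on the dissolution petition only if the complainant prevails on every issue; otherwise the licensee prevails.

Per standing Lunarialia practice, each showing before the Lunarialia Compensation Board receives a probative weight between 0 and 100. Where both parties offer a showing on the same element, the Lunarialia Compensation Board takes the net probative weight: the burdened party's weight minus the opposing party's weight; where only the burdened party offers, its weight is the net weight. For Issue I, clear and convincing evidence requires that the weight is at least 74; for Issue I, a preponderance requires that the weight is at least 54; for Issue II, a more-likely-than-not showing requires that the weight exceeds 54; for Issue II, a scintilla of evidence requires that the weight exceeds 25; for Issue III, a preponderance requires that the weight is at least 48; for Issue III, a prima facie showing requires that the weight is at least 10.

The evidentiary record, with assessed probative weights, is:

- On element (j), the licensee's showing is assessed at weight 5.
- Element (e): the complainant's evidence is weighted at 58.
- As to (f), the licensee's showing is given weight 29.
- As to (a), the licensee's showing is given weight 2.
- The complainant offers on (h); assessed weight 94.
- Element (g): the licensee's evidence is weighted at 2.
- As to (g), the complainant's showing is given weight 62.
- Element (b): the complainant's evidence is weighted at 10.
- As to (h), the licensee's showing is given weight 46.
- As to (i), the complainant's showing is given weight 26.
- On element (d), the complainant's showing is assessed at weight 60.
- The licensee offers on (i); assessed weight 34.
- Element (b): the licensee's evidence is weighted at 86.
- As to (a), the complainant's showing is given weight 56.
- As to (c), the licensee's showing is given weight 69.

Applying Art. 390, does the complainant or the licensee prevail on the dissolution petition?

— Issue I —
At Stage I.1 the complainant must meet a preponderance (weight is at least 54): on (a) the weight is 56 less the opposing 2 gives net 54, which does reach 54, so (a) meets the standard.
  The complainant carries Stage I.1; the licensee now bears the burden.
At Stage I.2 the licensee must meet clear and convincing evidence (weight is at least 74): on (b) the weight is 86 less the opposing 10 gives net 76, ≥ 74, so (b) meets the standard; on (c) the weight is 69, which does not reach 74, so (c) does not meet the standard.
  Not every element is met, so the licensee fails to carry Stage I.2.
The analysis ends at Stage I.2; the complainant prevails on this issue.
— Issue II —
Stage II.1 — burden on complainant; standard: a more-likely-than-not showing (weight exceeds 54).
    (d): 60 > 54 [met]
    (e): 58 > 54 [met]
  Stage II.1 carried; the burden shifts to the licensee.
Stage II.2 — burden on licensee; standard: a scintilla of evidence (weight exceeds 25).
    (f): 29 > 25 [met]
  Stage II.2 is satisfied; the onus moves to the complainant.
Stage II.3 — burden on complainant; standard: a more-likely-than-not showing (weight exceeds 54).
    (g): 62 − 2 = 60 > 54 [met]
  All elements met at the final stage.
All stages carried — the complainant prevails on this issue.
— Issue III —
At Stage III.1 the complainant must meet a preponderance (weight is at least 48): on (h) the weight is 94 less the opposing 46 gives net 48, which does reach 48, so (h) meets the standard.
  The complainant carries Stage III.1; the licensee now bears the burden.
At Stage III.2 the licensee must meet a prima facie showing (weight is at least 10): on (i) the weight is 34 less the opposing 26 gives net 8, < 10, so (i) does not meet the standard; on (j) the weight is 5, which does not reach 10, so (j) does not meet the standard.
  The licensee does not carry Stage III.2.
So the complainant prevails on this issue.
Per-issue: Issue I → complainant; Issue II → complainant; Issue III → complainant. The complainant must prevail on every issue; overall, the complainant prevails.

complainant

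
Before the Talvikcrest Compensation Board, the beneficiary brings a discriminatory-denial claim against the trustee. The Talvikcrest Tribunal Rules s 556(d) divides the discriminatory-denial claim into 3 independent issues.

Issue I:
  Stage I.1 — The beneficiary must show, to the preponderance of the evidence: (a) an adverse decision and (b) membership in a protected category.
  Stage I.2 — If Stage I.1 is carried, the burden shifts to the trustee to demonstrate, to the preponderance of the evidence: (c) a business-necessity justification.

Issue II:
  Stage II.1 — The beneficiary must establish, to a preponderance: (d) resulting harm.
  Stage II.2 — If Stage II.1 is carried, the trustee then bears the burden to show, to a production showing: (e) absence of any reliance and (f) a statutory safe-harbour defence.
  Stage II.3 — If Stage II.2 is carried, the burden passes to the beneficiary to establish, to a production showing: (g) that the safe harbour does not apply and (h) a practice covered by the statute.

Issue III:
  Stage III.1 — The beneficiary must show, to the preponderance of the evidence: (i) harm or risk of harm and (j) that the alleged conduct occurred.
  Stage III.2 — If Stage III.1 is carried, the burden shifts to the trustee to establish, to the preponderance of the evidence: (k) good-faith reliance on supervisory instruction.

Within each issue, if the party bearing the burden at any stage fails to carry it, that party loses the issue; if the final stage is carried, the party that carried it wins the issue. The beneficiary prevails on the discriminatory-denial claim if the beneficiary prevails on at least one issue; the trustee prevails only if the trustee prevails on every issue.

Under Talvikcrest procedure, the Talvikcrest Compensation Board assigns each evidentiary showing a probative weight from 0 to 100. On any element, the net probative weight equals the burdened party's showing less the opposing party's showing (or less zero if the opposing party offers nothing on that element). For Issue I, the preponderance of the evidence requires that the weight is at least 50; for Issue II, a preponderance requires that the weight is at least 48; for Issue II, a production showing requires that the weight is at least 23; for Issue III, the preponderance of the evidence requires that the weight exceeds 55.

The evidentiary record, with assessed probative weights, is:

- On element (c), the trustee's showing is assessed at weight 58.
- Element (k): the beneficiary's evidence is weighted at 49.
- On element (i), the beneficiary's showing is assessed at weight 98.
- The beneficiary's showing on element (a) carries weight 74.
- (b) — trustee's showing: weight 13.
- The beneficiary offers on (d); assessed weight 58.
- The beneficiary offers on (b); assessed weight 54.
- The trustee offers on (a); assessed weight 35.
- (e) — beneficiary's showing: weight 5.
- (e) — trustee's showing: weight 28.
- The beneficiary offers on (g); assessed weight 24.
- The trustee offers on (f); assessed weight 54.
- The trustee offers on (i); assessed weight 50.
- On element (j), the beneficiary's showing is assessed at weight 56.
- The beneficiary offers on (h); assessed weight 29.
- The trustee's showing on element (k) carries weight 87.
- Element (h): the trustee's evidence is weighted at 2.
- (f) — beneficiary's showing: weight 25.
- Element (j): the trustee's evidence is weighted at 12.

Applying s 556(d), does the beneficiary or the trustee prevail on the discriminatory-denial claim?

— Issue I —
Stage I.1 (beneficiary, the preponderance of the evidence, weight is at least 50): (a) net 74−35=39 < 50 — fails; (b) net 54−13=41 < 50 — fails.
  The beneficiary does not carry Stage I.1.
So the trustee prevails on this issue.
— Issue II —
At Stage II.1 the beneficiary must meet a preponderance (weight is at least 48): on (d) the weight is 58, ≥ 48, so (d) meets the standard.
  Stage II.1 carried; the burden shifts to the trustee.
At Stage II.2 the trustee must meet a production showing (weight is at least 23): on (e) the weight is 28 less the opposing 5 gives net 23, which does reach 23, so (e) meets the standard; on (f) the weight is 54 less the opposing 25 gives net 29, ≥ 23, so (f) meets the standard.
  The trustee carries Stage II.2; the beneficiary now bears the burden.
At Stage II.3 the beneficiary must meet a production showing (weight is at least 23): on (g) the weight is 24, ≥ 23, so (g) meets the standard; on (h) the weight is 29 less the opposing 2 gives net 27, ≥ 23, so (h) meets the standard.
  The beneficiary carries the last stage.
With every stage satisfied, the beneficiary prevails on this issue.
— Issue III —
Stage III.1 — burden on beneficiary; standard: the preponderance of the evidence (weight exceeds 55).
    (i): 98 − 50 = 48 ≤ 55 [not met]
    (j): 56 − 12 = 44 ≤ 55 [not met]
  The beneficiary does not carry Stage III.1.
The trustee prevails on this issue.
Per-issue: Issue I → trustee; Issue II → beneficiary; Issue III → trustee. The beneficiary must prevail on at least one issue; overall, the beneficiary prevails.

beneficiary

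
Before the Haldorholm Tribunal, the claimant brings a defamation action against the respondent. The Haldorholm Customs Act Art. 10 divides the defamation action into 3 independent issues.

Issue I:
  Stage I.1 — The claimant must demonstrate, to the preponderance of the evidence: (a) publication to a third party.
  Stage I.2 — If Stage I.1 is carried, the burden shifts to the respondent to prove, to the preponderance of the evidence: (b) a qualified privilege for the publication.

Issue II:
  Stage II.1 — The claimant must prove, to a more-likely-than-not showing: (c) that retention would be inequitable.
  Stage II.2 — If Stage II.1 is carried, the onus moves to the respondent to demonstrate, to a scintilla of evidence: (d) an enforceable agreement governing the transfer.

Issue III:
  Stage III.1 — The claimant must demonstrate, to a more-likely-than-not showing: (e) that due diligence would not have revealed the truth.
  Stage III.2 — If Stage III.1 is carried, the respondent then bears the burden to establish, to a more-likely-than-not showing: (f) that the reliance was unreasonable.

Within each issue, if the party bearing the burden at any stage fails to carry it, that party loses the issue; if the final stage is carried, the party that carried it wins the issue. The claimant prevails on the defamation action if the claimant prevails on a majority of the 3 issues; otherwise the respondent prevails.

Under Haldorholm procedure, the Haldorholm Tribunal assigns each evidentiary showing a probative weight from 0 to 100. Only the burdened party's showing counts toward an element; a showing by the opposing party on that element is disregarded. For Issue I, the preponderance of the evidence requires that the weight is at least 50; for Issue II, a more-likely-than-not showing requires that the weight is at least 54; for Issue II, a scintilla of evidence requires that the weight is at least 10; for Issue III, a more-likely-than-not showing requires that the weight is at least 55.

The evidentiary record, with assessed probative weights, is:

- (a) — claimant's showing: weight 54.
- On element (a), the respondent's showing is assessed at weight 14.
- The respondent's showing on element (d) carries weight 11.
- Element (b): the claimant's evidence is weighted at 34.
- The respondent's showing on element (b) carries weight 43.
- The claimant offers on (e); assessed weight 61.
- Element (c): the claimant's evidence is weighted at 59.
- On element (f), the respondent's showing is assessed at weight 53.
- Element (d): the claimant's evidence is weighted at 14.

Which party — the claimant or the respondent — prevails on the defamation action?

— Issue I —
Stage I.1 (claimant, the preponderance of the evidence, weight is at least 50): (a) 54 (respondent's 14 disregarded) ≥ 50 — meets.
  Stage I.1 carried; the burden shifts to the respondent.
Stage I.2 (respondent, the preponderance of the evidence, weight is at least 50): (b) 43 (claimant's 34 disregarded) < 50 — fails.
  Stage I.2 not carried; the respondent fails its burden.
The claimant prevails on this issue.
— Issue II —
Stage II.1 — burden on claimant; standard: a more-likely-than-not showing (weight is at least 54).
    (c): 59 ≥ 54 [met]
  All elements met. The burden passes to the respondent.
Stage II.2 — burden on respondent; standard: a scintilla of evidence (weight is at least 10).
    (d): 11 (claimant's 14 disregarded) ≥ 10 [met]
  The respondent carries the last stage.
All stages carried — the respondent prevails on this issue.
— Issue III —
At Stage III.1 the claimant must meet a more-likely-than-not showing (weight is at least 55): on (e) the weight is 61, ≥ 55, so (e) meets the standard.
  The claimant carries Stage III.1; the respondent now bears the burden.
At Stage III.2 the respondent must meet a more-likely-than-not showing (weight is at least 55): on (f) the weight is 53, which does not reach 55, so (f) does not meet the standard.
  Stage III.2 not carried; the respondent fails its burden.
So the claimant prevails on this issue.
Per-issue: Issue I → claimant; Issue II → respondent; Issue III → claimant. The claimant must prevail on a majority of issues; overall, the claimant prevails.

claimant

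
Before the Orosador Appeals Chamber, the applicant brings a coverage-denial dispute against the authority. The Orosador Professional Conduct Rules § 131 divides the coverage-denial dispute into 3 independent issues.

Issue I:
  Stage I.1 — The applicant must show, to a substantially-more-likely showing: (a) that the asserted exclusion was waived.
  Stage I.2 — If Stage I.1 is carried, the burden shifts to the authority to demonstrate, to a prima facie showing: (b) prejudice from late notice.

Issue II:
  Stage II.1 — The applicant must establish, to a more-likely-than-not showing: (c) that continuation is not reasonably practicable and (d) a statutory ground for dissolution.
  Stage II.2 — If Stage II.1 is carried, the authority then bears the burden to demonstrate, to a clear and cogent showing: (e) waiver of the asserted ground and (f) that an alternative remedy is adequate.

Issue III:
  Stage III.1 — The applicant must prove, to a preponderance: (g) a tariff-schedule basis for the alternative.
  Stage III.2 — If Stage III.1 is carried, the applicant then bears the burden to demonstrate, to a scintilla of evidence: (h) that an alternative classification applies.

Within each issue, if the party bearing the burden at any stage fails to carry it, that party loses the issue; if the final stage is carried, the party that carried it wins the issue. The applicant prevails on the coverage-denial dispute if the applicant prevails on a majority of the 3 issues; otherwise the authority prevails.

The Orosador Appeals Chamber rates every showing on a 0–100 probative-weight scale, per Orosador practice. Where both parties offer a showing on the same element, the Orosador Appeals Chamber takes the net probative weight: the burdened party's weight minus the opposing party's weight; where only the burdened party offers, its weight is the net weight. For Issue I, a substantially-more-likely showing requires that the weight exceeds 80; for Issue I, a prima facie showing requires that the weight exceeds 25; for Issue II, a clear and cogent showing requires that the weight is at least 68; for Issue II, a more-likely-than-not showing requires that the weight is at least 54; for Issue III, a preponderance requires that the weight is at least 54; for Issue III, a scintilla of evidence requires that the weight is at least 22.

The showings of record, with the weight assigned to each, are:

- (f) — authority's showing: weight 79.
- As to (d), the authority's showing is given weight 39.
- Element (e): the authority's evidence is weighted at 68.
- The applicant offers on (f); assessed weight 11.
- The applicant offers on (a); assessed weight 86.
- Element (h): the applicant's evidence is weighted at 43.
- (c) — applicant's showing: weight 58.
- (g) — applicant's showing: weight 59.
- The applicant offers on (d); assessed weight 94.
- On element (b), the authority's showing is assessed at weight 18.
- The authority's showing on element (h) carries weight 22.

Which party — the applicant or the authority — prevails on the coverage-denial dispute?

authority

— Issue I —
Stage I.1 (applicant, a substantially-more-likely showing, weight exceeds 80): (a) 86 > 80 — meets.
  Stage I.1 carried; the burden shifts to the authority.
Stage I.2 (authority, a prima facie showing, weight exceeds 25): (b) 18 ≤ 25 — fails.
  The authority does not carry Stage I.2.
The analysis ends at Stage I.2; the applicant prevails on this issue.
— Issue II —
At Stage II.1 the applicant must meet a more-likely-than-not showing (weight is at least 54): on (c) the weight is 58, ≥ 54, so (c) meets the standard; on (d) the weight is 94 less the opposing 39 gives net 55, ≥ 54, so (d) meets the standard.
  Stage II.1 carried; the burden shifts to the authority.
At Stage II.2 the authority must meet a clear and cogent showing (weight is at least 68): on (e) the weight is 68, which does reach 68, so (e) meets the standard; on (f) the weight is 79 less the opposing 11 gives net 68, ≥ 68, so (f) meets the standard.
  Stage II.2 carried; the final stage is satisfied.
All stages carried — the authority prevails on this issue.
— Issue III —
Stage III.1 — burden on applicant; standard: a preponderance (weight is at least 54).
    (g): 59 ≥ 54 [met]
  Stage III.1 is satisfied; the applicant continues to bear the burden.
Stage III.2 — burden on applicant; standard: a scintilla of evidence (weight is at least 22).
    (h): 43 − 22 = 21 < 22 [not met]
  The applicant does not carry Stage III.2.
So the authority prevails on this issue.
Per-issue: Issue I → applicant; Issue II → authority; Issue III → authority. The applicant must prevail on a majority of issues; overall, the authority prevails.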